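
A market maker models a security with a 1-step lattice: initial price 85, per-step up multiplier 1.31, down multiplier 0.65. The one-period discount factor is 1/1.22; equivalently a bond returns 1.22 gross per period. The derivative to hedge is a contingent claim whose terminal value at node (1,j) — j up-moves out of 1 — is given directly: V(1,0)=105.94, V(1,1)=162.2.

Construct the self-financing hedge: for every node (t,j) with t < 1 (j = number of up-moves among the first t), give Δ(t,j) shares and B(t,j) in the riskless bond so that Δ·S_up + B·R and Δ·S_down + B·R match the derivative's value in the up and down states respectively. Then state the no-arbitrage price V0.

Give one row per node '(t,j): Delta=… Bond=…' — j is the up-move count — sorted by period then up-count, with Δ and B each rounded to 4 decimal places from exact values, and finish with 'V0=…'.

No-arbitrage ⇒ martingale measure with p* = (R−d)/(u−d) = 0.8636.
Terminal payoffs: V(1,0)=105.9400, V(1,1)=162.2000
Node (0,0) S=85.0000: V=(p*·162.2000+(1−p*)·105.9400)/1.22=126.6624; Δ=(162.2000−105.9400)/(111.3500−55.2500)=1.0029; B=V−Δ·S=41.4200
Root portfolio cost Δ·85+B reproduces V0=126.6624.

(0,0): Delta=1.0029 Bond=41.4200
V0=126.6624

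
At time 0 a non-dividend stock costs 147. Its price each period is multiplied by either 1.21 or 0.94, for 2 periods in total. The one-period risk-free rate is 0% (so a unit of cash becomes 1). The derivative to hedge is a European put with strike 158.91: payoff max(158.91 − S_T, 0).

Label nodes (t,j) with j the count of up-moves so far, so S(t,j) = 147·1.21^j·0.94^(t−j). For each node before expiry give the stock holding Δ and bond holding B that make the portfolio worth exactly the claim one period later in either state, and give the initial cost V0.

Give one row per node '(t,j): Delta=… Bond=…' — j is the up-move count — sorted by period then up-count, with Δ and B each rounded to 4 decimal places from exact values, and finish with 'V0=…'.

Since d<R<u, set p* = (R−d)/(u−d) = 0.2222; price each node as the discounted p*-expectation of its children.
Payoff layer (t=2): V(2,0)=29.0208, V(2,1)=0.0000, V(2,2)=0.0000
Node (1,0) S=138.1800: V=(p*·0.0000+(1−p*)·29.0208)/1=22.5717; Δ=(0.0000−29.0208)/(167.1978−129.8892)=-0.7779; B=V−Δ·S=130.0562
Node (1,1) S=177.8700: V=(p*·0.0000+(1−p*)·0.0000)/1=0.0000; Δ=(0.0000−0.0000)/(215.2227−167.1978)=0.0000; B=V−Δ·S=0.0000
Node (0,0) S=147.0000: V=(p*·0.0000+(1−p*)·22.5717)/1=17.5558; Δ=(0.0000−22.5717)/(177.8700−138.1800)=-0.5687; B=V−Δ·S=101.1548
Root portfolio cost Δ·147+B reproduces V0=17.5558.

(0,0): Delta=-0.5687 Bond=101.1548
(1,0): Delta=-0.7779 Bond=130.0562
(1,1): Delta=0.0000 Bond=0.0000
V0=17.5558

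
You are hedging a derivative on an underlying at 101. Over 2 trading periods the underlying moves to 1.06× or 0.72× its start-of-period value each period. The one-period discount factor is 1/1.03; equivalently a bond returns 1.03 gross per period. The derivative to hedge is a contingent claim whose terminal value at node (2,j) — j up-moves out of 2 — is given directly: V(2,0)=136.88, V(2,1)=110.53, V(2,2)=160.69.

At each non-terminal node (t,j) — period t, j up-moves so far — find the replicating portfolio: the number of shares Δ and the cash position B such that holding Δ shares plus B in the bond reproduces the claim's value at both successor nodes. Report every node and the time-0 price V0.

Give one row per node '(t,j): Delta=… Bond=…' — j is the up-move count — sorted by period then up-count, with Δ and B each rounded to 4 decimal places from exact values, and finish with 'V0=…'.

Under the risk-neutral measure, an up-move has probability p* = (R−d)/(u−d) = 0.9118 and values discount at R = 1.03.
Terminal payoffs: V(2,0)=136.8800, V(2,1)=110.5300, V(2,2)=160.6900
Node (1,0) S=72.7200: V=(p*·110.5300+(1−p*)·136.8800)/1.03=109.5680; Δ=(110.5300−136.8800)/(77.0832−52.3584)=-1.0657; B=V−Δ·S=187.0680
Node (1,1) S=107.0600: V=(p*·160.6900+(1−p*)·110.5300)/1.03=151.7127; Δ=(160.6900−110.5300)/(113.4836−77.0832)=1.3780; B=V−Δ·S=4.1833
Node (0,0) S=101.0000: V=(p*·151.7127+(1−p*)·109.5680)/1.03=143.6836; Δ=(151.7127−109.5680)/(107.0600−72.7200)=1.2273; B=V−Δ·S=19.7284
Check: Δ(0,0)·S0 + B(0,0) = 143.6836 = V0.

(0,0): Delta=1.2273 Bond=19.7284
(1,0): Delta=-1.0657 Bond=187.0680
(1,1): Delta=1.3780 Bond=4.1833
V0=143.6836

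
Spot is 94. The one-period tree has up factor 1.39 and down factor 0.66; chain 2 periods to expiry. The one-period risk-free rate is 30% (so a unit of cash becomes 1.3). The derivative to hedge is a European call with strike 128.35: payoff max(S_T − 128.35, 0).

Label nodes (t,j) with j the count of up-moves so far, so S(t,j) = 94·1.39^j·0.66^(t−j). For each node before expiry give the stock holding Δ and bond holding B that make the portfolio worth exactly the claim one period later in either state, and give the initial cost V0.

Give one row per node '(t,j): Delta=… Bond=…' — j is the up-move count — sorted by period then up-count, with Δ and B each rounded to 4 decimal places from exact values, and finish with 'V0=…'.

(0,0): Delta=0.5235 Bond=-24.9835
(1,0): Delta=0.0000 Bond=0.0000
(1,1): Delta=0.5585 Bond=-37.0458
V0=24.2264

The replicating-portfolio and risk-neutral prices coincide; use p* = (1.3−0.66)/(1.39−0.66) = 0.8767 for the latter.
At expiry t=2: V(2,0)=0.0000, V(2,1)=0.0000, V(2,2)=53.2674
Node (1,0) S=62.0400: V=(p*·0.0000+(1−p*)·0.0000)/1.3=0.0000; Δ=(0.0000−0.0000)/(86.2356−40.9464)=0.0000; B=V−Δ·S=0.0000
Node (1,1) S=130.6600: V=(p*·53.2674+(1−p*)·0.0000)/1.3=35.9232; Δ=(53.2674−0.0000)/(181.6174−86.2356)=0.5585; B=V−Δ·S=-37.0458
Node (0,0) S=94.0000: V=(p*·35.9232+(1−p*)·0.0000)/1.3=24.2264; Δ=(35.9232−0.0000)/(130.6600−62.0400)=0.5235; B=V−Δ·S=-24.9835
Each (Δ,B) replicates both successor values, so the strategy is self-financing and V0 is arbitrage-free.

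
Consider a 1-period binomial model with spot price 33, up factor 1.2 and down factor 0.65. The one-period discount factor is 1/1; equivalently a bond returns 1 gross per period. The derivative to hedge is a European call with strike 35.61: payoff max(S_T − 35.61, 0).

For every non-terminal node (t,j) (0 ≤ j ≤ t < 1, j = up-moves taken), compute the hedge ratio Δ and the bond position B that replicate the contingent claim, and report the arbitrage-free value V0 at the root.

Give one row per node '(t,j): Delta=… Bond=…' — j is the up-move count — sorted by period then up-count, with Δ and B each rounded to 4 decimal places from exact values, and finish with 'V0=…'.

Since d<R<u, set p* = (R−d)/(u−d) = 0.6364; price each node as the discounted p*-expectation of its children.
Terminal values V(1,·): V(1,0)=0.0000, V(1,1)=3.9900
  t=0,j=0: stock 33.0000 → up 39.6000 (V=3.9900), down 21.4500 (V=0.0000). Price 2.5391; hedge Δ=0.2198, bond B=-4.7155.
Self-financing check: at every node Δ·S+B equals the discounted successor values.

(0,0): Delta=0.2198 Bond=-4.7155
V0=2.5391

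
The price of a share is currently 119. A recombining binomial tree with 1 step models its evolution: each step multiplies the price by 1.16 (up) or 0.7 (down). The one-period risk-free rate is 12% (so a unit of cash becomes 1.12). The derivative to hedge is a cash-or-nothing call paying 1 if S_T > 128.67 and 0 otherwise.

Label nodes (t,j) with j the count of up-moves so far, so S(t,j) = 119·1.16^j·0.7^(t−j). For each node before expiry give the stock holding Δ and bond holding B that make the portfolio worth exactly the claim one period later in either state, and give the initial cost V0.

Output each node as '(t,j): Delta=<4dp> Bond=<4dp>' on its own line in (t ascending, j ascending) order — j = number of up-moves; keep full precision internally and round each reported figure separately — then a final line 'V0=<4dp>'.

(0,0): Delta=0.0183 Bond=-1.3587
V0=0.8152

Under the risk-neutral measure, an up-move has probability p* = (R−d)/(u−d) = 0.9130 and values discount at R = 1.12.
Payoff layer (t=1): V(1,0)=0.0000, V(1,1)=1.0000
Node (0,0) S=119.0000: V=(p*·1.0000+(1−p*)·0.0000)/1.12=0.8152; Δ=(1.0000−0.0000)/(138.0400−83.3000)=0.0183; B=V−Δ·S=-1.3587
Root portfolio cost Δ·119+B reproduces V0=0.8152.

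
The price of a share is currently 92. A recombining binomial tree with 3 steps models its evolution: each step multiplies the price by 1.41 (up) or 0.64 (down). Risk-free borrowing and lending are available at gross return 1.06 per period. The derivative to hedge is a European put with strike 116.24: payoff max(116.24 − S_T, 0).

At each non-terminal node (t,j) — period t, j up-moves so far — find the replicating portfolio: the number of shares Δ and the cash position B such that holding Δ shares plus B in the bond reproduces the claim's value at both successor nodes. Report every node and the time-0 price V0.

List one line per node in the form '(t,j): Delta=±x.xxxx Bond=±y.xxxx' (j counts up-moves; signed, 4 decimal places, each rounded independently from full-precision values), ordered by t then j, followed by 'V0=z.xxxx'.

Since d<R<u, set p* = (R−d)/(u−d) = 0.5455; price each node as the discounted p*-expectation of its children.
At expiry t=3: V(3,0)=92.1228, V(3,1)=63.1067, V(3,2)=0.0000, V(3,3)=0.0000
(2,0): S=37.6832. Δ = (V_up−V_dn)/(S_up−S_dn) = (63.1067−92.1228)/(53.1333−24.1172) = -1.0000. V = [p*·63.1067 + (1−p*)·92.1228]/1.06 = 71.9772. B = V − Δ·S = 109.6604.
(2,1): S=83.0208. Δ = (V_up−V_dn)/(S_up−S_dn) = (0.0000−63.1067)/(117.0593−53.1333) = -0.9872. V = [p*·0.0000 + (1−p*)·63.1067]/1.06 = 27.0612. B = V − Δ·S = 109.0179.
(2,2): S=182.9052. Δ = (V_up−V_dn)/(S_up−S_dn) = (0.0000−0.0000)/(257.8963−117.0593) = 0.0000. V = [p*·0.0000 + (1−p*)·0.0000]/1.06 = 0.0000. B = V − Δ·S = 0.0000.
(1,0): S=58.8800. Δ = (V_up−V_dn)/(S_up−S_dn) = (27.0612−71.9772)/(83.0208−37.6832) = -0.9907. V = [p*·27.0612 + (1−p*)·71.9772]/1.06 = 44.7901. B = V − Δ·S = 103.1226.
(1,1): S=129.7200. Δ = (V_up−V_dn)/(S_up−S_dn) = (0.0000−27.0612)/(182.9052−83.0208) = -0.2709. V = [p*·0.0000 + (1−p*)·27.0612]/1.06 = 11.6043. B = V − Δ·S = 46.7487.
(0,0): S=92.0000. Δ = (V_up−V_dn)/(S_up−S_dn) = (11.6043−44.7901)/(129.7200−58.8800) = -0.4685. V = [p*·11.6043 + (1−p*)·44.7901]/1.06 = 25.1781. B = V − Δ·S = 68.2766.
Self-financing check: at every node Δ·S+B equals the discounted successor values.

(0,0): Delta=-0.4685 Bond=68.2766
(1,0): Delta=-0.9907 Bond=103.1226
(1,1): Delta=-0.2709 Bond=46.7487
(2,0): Delta=-1.0000 Bond=109.6604
(2,1): Delta=-0.9872 Bond=109.0179
(2,2): Delta=0.0000 Bond=0.0000
V0=25.1781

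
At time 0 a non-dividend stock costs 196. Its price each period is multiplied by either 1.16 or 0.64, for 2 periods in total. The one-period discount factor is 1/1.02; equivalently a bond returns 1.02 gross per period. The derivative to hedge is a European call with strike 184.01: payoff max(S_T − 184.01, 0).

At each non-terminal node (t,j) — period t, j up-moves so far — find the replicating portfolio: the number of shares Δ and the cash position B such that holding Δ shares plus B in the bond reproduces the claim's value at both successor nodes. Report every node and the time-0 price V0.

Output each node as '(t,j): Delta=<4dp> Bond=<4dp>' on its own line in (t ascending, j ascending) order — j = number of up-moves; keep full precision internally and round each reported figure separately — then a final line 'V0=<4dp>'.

(0,0): Delta=0.5604 Bond=-68.9232
(1,0): Delta=0.0000 Bond=0.0000
(1,1): Delta=0.6744 Bond=-96.2022
V0=40.9231

Under the risk-neutral measure, an up-move has probability p* = (R−d)/(u−d) = 0.7308 and values discount at R = 1.02.
Terminal payoffs: V(2,0)=0.0000, V(2,1)=0.0000, V(2,2)=79.7276
Node (1,0) S=125.4400: V=(p*·0.0000+(1−p*)·0.0000)/1.02=0.0000; Δ=(0.0000−0.0000)/(145.5104−80.2816)=0.0000; B=V−Δ·S=0.0000
Node (1,1) S=227.3600: V=(p*·79.7276+(1−p*)·0.0000)/1.02=57.1201; Δ=(79.7276−0.0000)/(263.7376−145.5104)=0.6744; B=V−Δ·S=-96.2022
Node (0,0) S=196.0000: V=(p*·57.1201+(1−p*)·0.0000)/1.02=40.9231; Δ=(57.1201−0.0000)/(227.3600−125.4400)=0.5604; B=V−Δ·S=-68.9232
Self-financing check: at every node Δ·S+B equals the discounted successor values.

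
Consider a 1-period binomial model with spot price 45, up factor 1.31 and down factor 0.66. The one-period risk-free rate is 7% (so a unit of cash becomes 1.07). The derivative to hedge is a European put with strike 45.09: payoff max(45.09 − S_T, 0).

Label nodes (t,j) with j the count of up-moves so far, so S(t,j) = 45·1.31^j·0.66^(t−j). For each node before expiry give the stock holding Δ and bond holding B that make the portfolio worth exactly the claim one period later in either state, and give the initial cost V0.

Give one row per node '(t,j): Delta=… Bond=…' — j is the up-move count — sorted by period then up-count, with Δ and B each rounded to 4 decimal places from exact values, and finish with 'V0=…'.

(0,0): Delta=-0.5262 Bond=28.9876
V0=5.3107

No-arbitrage ⇒ martingale measure with p* = (R−d)/(u−d) = 0.6308.
At expiry t=1: V(1,0)=15.3900, V(1,1)=0.0000
(0,0): S=45.0000. Δ = (V_up−V_dn)/(S_up−S_dn) = (0.0000−15.3900)/(58.9500−29.7000) = -0.5262. V = [p*·0.0000 + (1−p*)·15.3900]/1.07 = 5.3107. B = V − Δ·S = 28.9876.
Self-financing check: at every node Δ·S+B equals the discounted successor values.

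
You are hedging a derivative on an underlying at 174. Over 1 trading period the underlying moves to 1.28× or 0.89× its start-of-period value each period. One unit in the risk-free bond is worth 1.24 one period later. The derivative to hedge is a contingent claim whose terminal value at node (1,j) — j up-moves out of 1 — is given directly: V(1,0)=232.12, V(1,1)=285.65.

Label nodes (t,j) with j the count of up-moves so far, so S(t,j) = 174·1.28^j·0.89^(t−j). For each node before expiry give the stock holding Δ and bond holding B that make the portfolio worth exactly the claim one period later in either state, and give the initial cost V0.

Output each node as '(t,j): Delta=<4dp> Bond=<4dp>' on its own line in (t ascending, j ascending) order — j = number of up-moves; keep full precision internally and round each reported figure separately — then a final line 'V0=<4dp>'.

Since d<R<u, set p* = (R−d)/(u−d) = 0.8974; price each node as the discounted p*-expectation of its children.
Terminal values V(1,·): V(1,0)=232.1200, V(1,1)=285.6500
(0,0): S=174.0000. Δ = (V_up−V_dn)/(S_up−S_dn) = (285.6500−232.1200)/(222.7200−154.8600) = 0.7888. V = [p*·285.6500 + (1−p*)·232.1200]/1.24 = 225.9353. B = V − Δ·S = 88.6789.
Self-financing check: at every node Δ·S+B equals the discounted successor values.

(0,0): Delta=0.7888 Bond=88.6789
V0=225.9353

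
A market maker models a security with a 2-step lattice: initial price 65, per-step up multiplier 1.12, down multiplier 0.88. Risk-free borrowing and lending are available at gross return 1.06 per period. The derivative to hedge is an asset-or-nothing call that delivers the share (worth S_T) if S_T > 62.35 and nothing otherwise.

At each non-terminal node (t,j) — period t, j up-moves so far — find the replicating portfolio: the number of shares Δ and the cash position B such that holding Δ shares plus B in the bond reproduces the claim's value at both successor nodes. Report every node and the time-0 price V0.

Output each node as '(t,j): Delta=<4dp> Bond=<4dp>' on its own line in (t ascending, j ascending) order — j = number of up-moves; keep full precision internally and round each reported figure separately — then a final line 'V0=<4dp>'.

Risk-neutral probability p* = (R−d)/(u−d) = (1.06−0.88)/(1.12−0.88) = 0.7500.
At expiry t=2: V(2,0)=0.0000, V(2,1)=64.0640, V(2,2)=81.5360
Node (1,0) S=57.2000: V=(p*·64.0640+(1−p*)·0.0000)/1.06=45.3283; Δ=(64.0640−0.0000)/(64.0640−50.3360)=4.6667; B=V−Δ·S=-221.6050
Node (1,1) S=72.8000: V=(p*·81.5360+(1−p*)·64.0640)/1.06=72.8000; Δ=(81.5360−64.0640)/(81.5360−64.0640)=1.0000; B=V−Δ·S=0.0000
Node (0,0) S=65.0000: V=(p*·72.8000+(1−p*)·45.3283)/1.06=62.2001; Δ=(72.8000−45.3283)/(72.8000−57.2000)=1.7610; B=V−Δ·S=-52.2653
Each (Δ,B) replicates both successor values, so the strategy is self-financing and V0 is arbitrage-free.

(0,0): Delta=1.7610 Bond=-52.2653
(1,0): Delta=4.6667 Bond=-221.6050
(1,1): Delta=1.0000 Bond=0.0000
V0=62.2001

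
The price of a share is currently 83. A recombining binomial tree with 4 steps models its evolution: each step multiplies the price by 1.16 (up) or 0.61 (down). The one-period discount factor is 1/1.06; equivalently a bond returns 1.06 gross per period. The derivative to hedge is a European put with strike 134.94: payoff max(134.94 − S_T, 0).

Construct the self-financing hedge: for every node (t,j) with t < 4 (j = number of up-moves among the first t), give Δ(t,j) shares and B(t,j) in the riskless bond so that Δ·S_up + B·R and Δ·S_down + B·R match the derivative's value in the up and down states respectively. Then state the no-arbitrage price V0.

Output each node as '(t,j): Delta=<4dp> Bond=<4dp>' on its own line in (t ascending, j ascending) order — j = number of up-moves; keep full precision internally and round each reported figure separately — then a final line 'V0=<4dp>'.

The replicating-portfolio and risk-neutral prices coincide; use p* = (1.06−0.61)/(1.16−0.61) = 0.8182 for the latter.
Terminal values V(4,·): V(4,0)=123.4480, V(4,1)=113.0863, V(4,2)=93.3821, V(4,3)=55.9118, V(4,4)=0.0000
  t=3,j=0: stock 18.8394 → up 21.8537 (V=113.0863), down 11.4920 (V=123.4480). Price 108.4625; hedge Δ=-1.0000, bond B=127.3019.
  t=3,j=1: stock 35.8258 → up 41.5579 (V=93.3821), down 21.8537 (V=113.0863). Price 91.4761; hedge Δ=-1.0000, bond B=127.3019.
  t=3,j=2: stock 68.1277 → up 79.0282 (V=55.9118), down 41.5579 (V=93.3821). Price 59.1742; hedge Δ=-1.0000, bond B=127.3019.
  t=3,j=3: stock 129.5544 → up 150.2831 (V=0.0000), down 79.0282 (V=55.9118). Price 9.5904; hedge Δ=-0.7847, bond B=111.2482.
  t=2,j=0: stock 30.8843 → up 35.8258 (V=91.4761), down 18.8394 (V=108.4625). Price 89.2118; hedge Δ=-1.0000, bond B=120.0961.
  t=2,j=1: stock 58.7308 → up 68.1277 (V=59.1742), down 35.8258 (V=91.4761). Price 61.3653; hedge Δ=-1.0000, bond B=120.0961.
  t=2,j=2: stock 111.6848 → up 129.5544 (V=9.5904), down 68.1277 (V=59.1742). Price 17.5525; hedge Δ=-0.8072, bond B=107.7048.
  t=1,j=0: stock 50.6300 → up 58.7308 (V=61.3653), down 30.8843 (V=89.2118). Price 62.6682; hedge Δ=-1.0000, bond B=113.2982.
  t=1,j=1: stock 96.2800 → up 111.6848 (V=17.5525), down 58.7308 (V=61.3653). Price 24.0740; hedge Δ=-0.8274, bond B=103.7337.
  t=0,j=0: stock 83.0000 → up 96.2800 (V=24.0740), down 50.6300 (V=62.6682). Price 29.3312; hedge Δ=-0.8454, bond B=99.5026.
Root portfolio cost Δ·83+B reproduces V0=29.3312.

(0,0): Delta=-0.8454 Bond=99.5026
(1,0): Delta=-1.0000 Bond=113.2982
(1,1): Delta=-0.8274 Bond=103.7337
(2,0): Delta=-1.0000 Bond=120.0961
(2,1): Delta=-1.0000 Bond=120.0961
(2,2): Delta=-0.8072 Bond=107.7048
(3,0): Delta=-1.0000 Bond=127.3019
(3,1): Delta=-1.0000 Bond=127.3019
(3,2): Delta=-1.0000 Bond=127.3019
(3,3): Delta=-0.7847 Bond=111.2482
V0=29.3312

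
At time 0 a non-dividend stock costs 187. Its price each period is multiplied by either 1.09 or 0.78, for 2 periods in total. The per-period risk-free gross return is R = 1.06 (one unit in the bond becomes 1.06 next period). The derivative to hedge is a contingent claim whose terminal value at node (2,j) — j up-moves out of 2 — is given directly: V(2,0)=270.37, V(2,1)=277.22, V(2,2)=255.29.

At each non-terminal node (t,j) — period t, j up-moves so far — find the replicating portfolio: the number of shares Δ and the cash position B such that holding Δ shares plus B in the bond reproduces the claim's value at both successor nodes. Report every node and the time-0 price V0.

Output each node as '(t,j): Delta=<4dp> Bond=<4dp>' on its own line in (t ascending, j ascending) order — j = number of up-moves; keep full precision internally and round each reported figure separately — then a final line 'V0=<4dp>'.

Under the risk-neutral measure, an up-move has probability p* = (R−d)/(u−d) = 0.9032 and values discount at R = 1.06.
Terminal values V(2,·): V(2,0)=270.3700, V(2,1)=277.2200, V(2,2)=255.2900
  t=1,j=0: stock 145.8600 → up 158.9874 (V=277.2200), down 113.7708 (V=270.3700). Price 260.9029; hedge Δ=0.1515, bond B=238.8061.
  t=1,j=1: stock 203.8300 → up 222.1747 (V=255.2900), down 158.9874 (V=277.2200). Price 242.8418; hedge Δ=-0.3471, bond B=313.5837.
  t=0,j=0: stock 187.0000 → up 203.8300 (V=242.8418), down 145.8600 (V=260.9029). Price 230.7449; hedge Δ=-0.3116, bond B=289.0067.
The time-0 hedge costs 230.7449, which is the no-arbitrage price.

(0,0): Delta=-0.3116 Bond=289.0067
(1,0): Delta=0.1515 Bond=238.8061
(1,1): Delta=-0.3471 Bond=313.5837
V0=230.7449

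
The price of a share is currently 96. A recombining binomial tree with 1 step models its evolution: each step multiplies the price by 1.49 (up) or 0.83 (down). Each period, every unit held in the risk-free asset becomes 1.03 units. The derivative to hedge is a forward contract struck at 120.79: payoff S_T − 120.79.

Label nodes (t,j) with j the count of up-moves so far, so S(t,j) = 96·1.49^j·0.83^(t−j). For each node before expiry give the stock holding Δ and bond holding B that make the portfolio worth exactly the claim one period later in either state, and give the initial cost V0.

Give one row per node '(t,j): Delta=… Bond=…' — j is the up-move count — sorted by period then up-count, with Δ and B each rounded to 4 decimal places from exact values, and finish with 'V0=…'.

(0,0): Delta=1.0000 Bond=-117.2718
V0=-21.2718

No-arbitrage ⇒ martingale measure with p* = (R−d)/(u−d) = 0.3030.
Terminal values V(1,·): V(1,0)=-41.1100, V(1,1)=22.2500
  t=0,j=0: stock 96.0000 → up 143.0400 (V=22.2500), down 79.6800 (V=-41.1100). Price -21.2718; hedge Δ=1.0000, bond B=-117.2718.
Check: Δ(0,0)·S0 + B(0,0) = -21.2718 = V0.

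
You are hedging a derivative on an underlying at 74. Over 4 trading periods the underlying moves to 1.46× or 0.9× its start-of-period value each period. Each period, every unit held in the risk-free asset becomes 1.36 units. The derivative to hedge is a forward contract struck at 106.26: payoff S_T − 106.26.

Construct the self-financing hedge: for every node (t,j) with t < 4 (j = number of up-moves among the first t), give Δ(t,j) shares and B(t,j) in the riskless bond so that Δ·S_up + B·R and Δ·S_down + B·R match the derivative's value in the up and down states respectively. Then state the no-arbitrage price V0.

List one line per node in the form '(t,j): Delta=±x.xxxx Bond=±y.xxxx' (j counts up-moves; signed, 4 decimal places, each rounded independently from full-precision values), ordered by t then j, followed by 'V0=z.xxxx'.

(0,0): Delta=1.0000 Bond=-31.0609
(1,0): Delta=1.0000 Bond=-42.2428
(1,1): Delta=1.0000 Bond=-42.2428
(2,0): Delta=1.0000 Bond=-57.4503
(2,1): Delta=1.0000 Bond=-57.4503
(2,2): Delta=1.0000 Bond=-57.4503
(3,0): Delta=1.0000 Bond=-78.1324
(3,1): Delta=1.0000 Bond=-78.1324
(3,2): Delta=1.0000 Bond=-78.1324
(3,3): Delta=1.0000 Bond=-78.1324
V0=42.9391

No-arbitrage ⇒ martingale measure with p* = (R−d)/(u−d) = 0.8214.
Payoff layer (t=4): V(4,0)=-57.7086, V(4,1)=-27.4988, V(4,2)=21.5081, V(4,3)=101.0083, V(4,4)=229.9752
(3,0): S=53.9460. Δ = (V_up−V_dn)/(S_up−S_dn) = (-27.4988−-57.7086)/(78.7612−48.5514) = 1.0000. V = [p*·-27.4988 + (1−p*)·-57.7086]/1.36 = -24.1864. B = V − Δ·S = -78.1324.
(3,1): S=87.5124. Δ = (V_up−V_dn)/(S_up−S_dn) = (21.5081−-27.4988)/(127.7681−78.7612) = 1.0000. V = [p*·21.5081 + (1−p*)·-27.4988]/1.36 = 9.3800. B = V − Δ·S = -78.1324.
(3,2): S=141.9646. Δ = (V_up−V_dn)/(S_up−S_dn) = (101.0083−21.5081)/(207.2683−127.7681) = 1.0000. V = [p*·101.0083 + (1−p*)·21.5081]/1.36 = 63.8322. B = V − Δ·S = -78.1324.
(3,3): S=230.2981. Δ = (V_up−V_dn)/(S_up−S_dn) = (229.9752−101.0083)/(336.2352−207.2683) = 1.0000. V = [p*·229.9752 + (1−p*)·101.0083]/1.36 = 152.1657. B = V − Δ·S = -78.1324.
(2,0): S=59.9400. Δ = (V_up−V_dn)/(S_up−S_dn) = (9.3800−-24.1864)/(87.5124−53.9460) = 1.0000. V = [p*·9.3800 + (1−p*)·-24.1864]/1.36 = 2.4897. B = V − Δ·S = -57.4503.
(2,1): S=97.2360. Δ = (V_up−V_dn)/(S_up−S_dn) = (63.8322−9.3800)/(141.9646−87.5124) = 1.0000. V = [p*·63.8322 + (1−p*)·9.3800]/1.36 = 39.7857. B = V − Δ·S = -57.4503.
(2,2): S=157.7384. Δ = (V_up−V_dn)/(S_up−S_dn) = (152.1657−63.8322)/(230.2981−141.9646) = 1.0000. V = [p*·152.1657 + (1−p*)·63.8322]/1.36 = 100.2881. B = V − Δ·S = -57.4503.
(1,0): S=66.6000. Δ = (V_up−V_dn)/(S_up−S_dn) = (39.7857−2.4897)/(97.2360−59.9400) = 1.0000. V = [p*·39.7857 + (1−p*)·2.4897]/1.36 = 24.3572. B = V − Δ·S = -42.2428.
(1,1): S=108.0400. Δ = (V_up−V_dn)/(S_up−S_dn) = (100.2881−39.7857)/(157.7384−97.2360) = 1.0000. V = [p*·100.2881 + (1−p*)·39.7857]/1.36 = 65.7972. B = V − Δ·S = -42.2428.
(0,0): S=74.0000. Δ = (V_up−V_dn)/(S_up−S_dn) = (65.7972−24.3572)/(108.0400−66.6000) = 1.0000. V = [p*·65.7972 + (1−p*)·24.3572]/1.36 = 42.9391. B = V − Δ·S = -31.0609.
Check: Δ(0,0)·S0 + B(0,0) = 42.9391 = V0.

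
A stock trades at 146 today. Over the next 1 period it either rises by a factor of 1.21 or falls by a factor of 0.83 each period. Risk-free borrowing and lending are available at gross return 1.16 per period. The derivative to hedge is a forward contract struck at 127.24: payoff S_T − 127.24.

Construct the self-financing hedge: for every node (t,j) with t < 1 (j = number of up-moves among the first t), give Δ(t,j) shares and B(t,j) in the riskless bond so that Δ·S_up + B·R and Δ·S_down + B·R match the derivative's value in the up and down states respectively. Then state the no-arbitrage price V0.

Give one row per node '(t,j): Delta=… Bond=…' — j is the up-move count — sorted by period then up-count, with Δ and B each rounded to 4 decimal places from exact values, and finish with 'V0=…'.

(0,0): Delta=1.0000 Bond=-109.6897
V0=36.3103

No-arbitrage ⇒ martingale measure with p* = (R−d)/(u−d) = 0.8684.
At expiry t=1: V(1,0)=-6.0600, V(1,1)=49.4200
  t=0,j=0: stock 146.0000 → up 176.6600 (V=49.4200), down 121.1800 (V=-6.0600). Price 36.3103; hedge Δ=1.0000, bond B=-109.6897.
The time-0 hedge costs 36.3103, which is the no-arbitrage price.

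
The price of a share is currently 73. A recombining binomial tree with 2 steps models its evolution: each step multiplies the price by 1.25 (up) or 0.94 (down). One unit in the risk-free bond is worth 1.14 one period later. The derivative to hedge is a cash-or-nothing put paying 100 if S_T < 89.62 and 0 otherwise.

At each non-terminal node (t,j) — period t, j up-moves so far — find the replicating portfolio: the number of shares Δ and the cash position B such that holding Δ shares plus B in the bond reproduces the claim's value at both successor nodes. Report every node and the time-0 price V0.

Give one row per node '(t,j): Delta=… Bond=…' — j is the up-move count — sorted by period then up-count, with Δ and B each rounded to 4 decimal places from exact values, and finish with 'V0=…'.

The replicating-portfolio and risk-neutral prices coincide; use p* = (1.14−0.94)/(1.25−0.94) = 0.6452 for the latter.
Terminal payoffs: V(2,0)=100.0000, V(2,1)=100.0000, V(2,2)=0.0000
  t=1,j=0: stock 68.6200 → up 85.7750 (V=100.0000), down 64.5028 (V=100.0000). Price 87.7193; hedge Δ=0.0000, bond B=87.7193.
  t=1,j=1: stock 91.2500 → up 114.0625 (V=0.0000), down 85.7750 (V=100.0000). Price 31.1262; hedge Δ=-3.5351, bond B=353.7068.
  t=0,j=0: stock 73.0000 → up 91.2500 (V=31.1262), down 68.6200 (V=87.7193). Price 44.9190; hedge Δ=-2.5008, bond B=227.4773.
Each (Δ,B) replicates both successor values, so the strategy is self-financing and V0 is arbitrage-free.

(0,0): Delta=-2.5008 Bond=227.4773
(1,0): Delta=0.0000 Bond=87.7193
(1,1): Delta=-3.5351 Bond=353.7068
V0=44.9190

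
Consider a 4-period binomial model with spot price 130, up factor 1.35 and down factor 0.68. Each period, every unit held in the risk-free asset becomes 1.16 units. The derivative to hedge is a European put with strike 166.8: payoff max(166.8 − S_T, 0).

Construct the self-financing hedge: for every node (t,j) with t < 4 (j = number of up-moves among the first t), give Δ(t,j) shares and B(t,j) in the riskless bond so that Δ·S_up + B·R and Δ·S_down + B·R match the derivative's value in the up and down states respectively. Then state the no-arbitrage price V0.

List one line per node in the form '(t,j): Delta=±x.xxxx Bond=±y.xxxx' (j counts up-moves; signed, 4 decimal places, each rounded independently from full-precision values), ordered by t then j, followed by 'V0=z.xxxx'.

The replicating-portfolio and risk-neutral prices coincide; use p* = (1.16−0.68)/(1.35−0.68) = 0.7164 for the latter.
At expiry t=4: V(4,0)=139.0042, V(4,1)=111.6172, V(4,2)=57.2459, V(4,3)=0.0000, V(4,4)=0.0000
  t=3,j=0: stock 40.8762 → up 55.1828 (V=111.6172), down 27.7958 (V=139.0042). Price 102.9169; hedge Δ=-1.0000, bond B=143.7931.
  t=3,j=1: stock 81.1512 → up 109.5541 (V=57.2459), down 55.1828 (V=111.6172). Price 62.6419; hedge Δ=-1.0000, bond B=143.7931.
  t=3,j=2: stock 161.1090 → up 217.4972 (V=0.0000), down 109.5541 (V=57.2459). Price 13.9947; hedge Δ=-0.5303, bond B=99.4364.
  t=3,j=3: stock 319.8488 → up 431.7958 (V=0.0000), down 217.4972 (V=0.0000). Price 0.0000; hedge Δ=0.0000, bond B=0.0000.
  t=2,j=0: stock 60.1120 → up 81.1512 (V=62.6419), down 40.8762 (V=102.9169). Price 63.8476; hedge Δ=-1.0000, bond B=123.9596.
  t=2,j=1: stock 119.3400 → up 161.1090 (V=13.9947), down 81.1512 (V=62.6419). Price 23.9571; hedge Δ=-0.6084, bond B=96.5648.
  t=2,j=2: stock 236.9250 → up 319.8488 (V=0.0000), down 161.1090 (V=13.9947). Price 3.4213; hedge Δ=-0.0882, bond B=24.3089.
  t=1,j=0: stock 88.4000 → up 119.3400 (V=23.9571), down 60.1120 (V=63.8476). Price 30.4046; hedge Δ=-0.6735, bond B=89.9426.
  t=1,j=1: stock 175.5000 → up 236.9250 (V=3.4213), down 119.3400 (V=23.9571). Price 7.9697; hedge Δ=-0.1746, bond B=38.6202.
  t=0,j=0: stock 130.0000 → up 175.5000 (V=7.9697), down 88.4000 (V=30.4046). Price 12.3550; hedge Δ=-0.2576, bond B=45.8399.
The time-0 hedge costs 12.3550, which is the no-arbitrage price.

(0,0): Delta=-0.2576 Bond=45.8399
(1,0): Delta=-0.6735 Bond=89.9426
(1,1): Delta=-0.1746 Bond=38.6202
(2,0): Delta=-1.0000 Bond=123.9596
(2,1): Delta=-0.6084 Bond=96.5648
(2,2): Delta=-0.0882 Bond=24.3089
(3,0): Delta=-1.0000 Bond=143.7931
(3,1): Delta=-1.0000 Bond=143.7931
(3,2): Delta=-0.5303 Bond=99.4364
(3,3): Delta=0.0000 Bond=0.0000
V0=12.3550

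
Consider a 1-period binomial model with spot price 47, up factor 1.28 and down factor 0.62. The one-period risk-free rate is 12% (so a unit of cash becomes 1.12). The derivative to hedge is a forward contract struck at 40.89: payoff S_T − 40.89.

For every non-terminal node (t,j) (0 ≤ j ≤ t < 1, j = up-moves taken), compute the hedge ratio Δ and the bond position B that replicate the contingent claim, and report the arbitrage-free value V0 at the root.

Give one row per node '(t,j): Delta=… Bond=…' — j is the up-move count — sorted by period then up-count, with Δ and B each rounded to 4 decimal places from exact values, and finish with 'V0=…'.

(0,0): Delta=1.0000 Bond=-36.5089
V0=10.4911

No-arbitrage ⇒ martingale measure with p* = (R−d)/(u−d) = 0.7576.
Terminal values V(1,·): V(1,0)=-11.7500, V(1,1)=19.2700
  t=0,j=0: stock 47.0000 → up 60.1600 (V=19.2700), down 29.1400 (V=-11.7500). Price 10.4911; hedge Δ=1.0000, bond B=-36.5089.
The time-0 hedge costs 10.4911, which is the no-arbitrage price.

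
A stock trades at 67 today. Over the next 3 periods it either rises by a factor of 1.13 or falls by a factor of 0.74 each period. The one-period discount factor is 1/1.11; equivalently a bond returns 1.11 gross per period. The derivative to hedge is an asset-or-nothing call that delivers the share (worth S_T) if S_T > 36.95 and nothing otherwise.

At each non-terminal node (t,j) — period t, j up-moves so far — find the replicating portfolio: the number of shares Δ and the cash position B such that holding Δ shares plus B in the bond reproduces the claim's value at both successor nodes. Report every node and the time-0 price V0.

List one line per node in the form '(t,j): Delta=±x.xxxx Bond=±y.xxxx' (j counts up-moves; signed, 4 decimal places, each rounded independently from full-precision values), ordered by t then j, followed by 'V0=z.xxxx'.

(0,0): Delta=1.0022 Bond=-0.1513
(1,0): Delta=1.0649 Bond=-3.2742
(1,1): Delta=1.0000 Bond=0.0000
(2,0): Delta=2.8974 Bond=-70.8697
(2,1): Delta=1.0000 Bond=0.0000
(2,2): Delta=1.0000 Bond=0.0000
V0=66.9973

The replicating-portfolio and risk-neutral prices coincide; use p* = (1.11−0.74)/(1.13−0.74) = 0.9487 for the latter.
Terminal payoffs: V(3,0)=0.0000, V(3,1)=41.4588, V(3,2)=63.3087, V(3,3)=96.6741
Node (2,0) S=36.6892: V=(p*·41.4588+(1−p*)·0.0000)/1.11=35.4349; Δ=(41.4588−0.0000)/(41.4588−27.1500)=2.8974; B=V−Δ·S=-70.8697
Node (2,1) S=56.0254: V=(p*·63.3087+(1−p*)·41.4588)/1.11=56.0254; Δ=(63.3087−41.4588)/(63.3087−41.4588)=1.0000; B=V−Δ·S=0.0000
Node (2,2) S=85.5523: V=(p*·96.6741+(1−p*)·63.3087)/1.11=85.5523; Δ=(96.6741−63.3087)/(96.6741−63.3087)=1.0000; B=V−Δ·S=0.0000
Node (1,0) S=49.5800: V=(p*·56.0254+(1−p*)·35.4349)/1.11=49.5220; Δ=(56.0254−35.4349)/(56.0254−36.6892)=1.0649; B=V−Δ·S=-3.2742
Node (1,1) S=75.7100: V=(p*·85.5523+(1−p*)·56.0254)/1.11=75.7100; Δ=(85.5523−56.0254)/(85.5523−56.0254)=1.0000; B=V−Δ·S=0.0000
Node (0,0) S=67.0000: V=(p*·75.7100+(1−p*)·49.5220)/1.11=66.9973; Δ=(75.7100−49.5220)/(75.7100−49.5800)=1.0022; B=V−Δ·S=-0.1513
Each (Δ,B) replicates both successor values, so the strategy is self-financing and V0 is arbitrage-free.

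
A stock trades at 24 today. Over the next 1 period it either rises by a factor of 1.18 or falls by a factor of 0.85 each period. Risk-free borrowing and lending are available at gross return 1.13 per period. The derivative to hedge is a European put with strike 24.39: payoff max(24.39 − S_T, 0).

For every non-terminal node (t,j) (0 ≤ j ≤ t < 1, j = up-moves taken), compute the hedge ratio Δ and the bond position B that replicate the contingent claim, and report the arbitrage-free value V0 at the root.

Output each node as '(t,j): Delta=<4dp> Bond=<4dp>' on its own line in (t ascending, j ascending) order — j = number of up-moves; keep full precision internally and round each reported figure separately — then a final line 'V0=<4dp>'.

(0,0): Delta=-0.5038 Bond=12.6259
V0=0.5350

Risk-neutral probability p* = (R−d)/(u−d) = (1.13−0.85)/(1.18−0.85) = 0.8485.
Terminal payoffs: V(1,0)=3.9900, V(1,1)=0.0000
  t=0,j=0: stock 24.0000 → up 28.3200 (V=0.0000), down 20.4000 (V=3.9900). Price 0.5350; hedge Δ=-0.5038, bond B=12.6259.
Each (Δ,B) replicates both successor values, so the strategy is self-financing and V0 is arbitrage-free.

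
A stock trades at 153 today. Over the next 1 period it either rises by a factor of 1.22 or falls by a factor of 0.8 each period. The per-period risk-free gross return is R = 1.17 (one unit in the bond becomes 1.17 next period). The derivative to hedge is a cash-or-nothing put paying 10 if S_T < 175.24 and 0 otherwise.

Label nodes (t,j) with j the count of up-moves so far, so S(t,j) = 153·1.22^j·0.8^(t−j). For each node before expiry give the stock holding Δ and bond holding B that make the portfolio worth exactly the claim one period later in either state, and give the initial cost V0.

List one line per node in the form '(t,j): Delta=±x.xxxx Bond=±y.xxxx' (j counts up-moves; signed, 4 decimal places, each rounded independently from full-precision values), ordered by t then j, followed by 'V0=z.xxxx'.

No-arbitrage ⇒ martingale measure with p* = (R−d)/(u−d) = 0.8810.
Terminal values V(1,·): V(1,0)=10.0000, V(1,1)=0.0000
(0,0): S=153.0000. Δ = (V_up−V_dn)/(S_up−S_dn) = (0.0000−10.0000)/(186.6600−122.4000) = -0.1556. V = [p*·0.0000 + (1−p*)·10.0000]/1.17 = 1.0175. B = V − Δ·S = 24.8270.
Each (Δ,B) replicates both successor values, so the strategy is self-financing and V0 is arbitrage-free.

(0,0): Delta=-0.1556 Bond=24.8270
V0=1.0175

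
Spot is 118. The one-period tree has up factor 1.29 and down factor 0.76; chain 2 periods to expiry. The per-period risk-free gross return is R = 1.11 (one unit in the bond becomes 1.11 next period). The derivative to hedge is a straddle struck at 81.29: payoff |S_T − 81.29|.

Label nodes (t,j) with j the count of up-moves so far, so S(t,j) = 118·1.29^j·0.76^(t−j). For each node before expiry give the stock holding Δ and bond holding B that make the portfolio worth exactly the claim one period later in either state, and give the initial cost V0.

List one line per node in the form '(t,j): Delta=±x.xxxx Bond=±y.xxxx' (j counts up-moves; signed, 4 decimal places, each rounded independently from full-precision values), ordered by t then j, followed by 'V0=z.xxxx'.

The replicating-portfolio and risk-neutral prices coincide; use p* = (1.11−0.76)/(1.29−0.76) = 0.6604 for the latter.
Payoff layer (t=2): V(2,0)=13.1332, V(2,1)=34.3972, V(2,2)=115.0738
(1,0): S=89.6800. Δ = (V_up−V_dn)/(S_up−S_dn) = (34.3972−13.1332)/(115.6872−68.1568) = 0.4474. V = [p*·34.3972 + (1−p*)·13.1332]/1.11 = 24.4824. B = V − Δ·S = -15.6384.
(1,1): S=152.2200. Δ = (V_up−V_dn)/(S_up−S_dn) = (115.0738−34.3972)/(196.3638−115.6872) = 1.0000. V = [p*·115.0738 + (1−p*)·34.3972]/1.11 = 78.9858. B = V − Δ·S = -73.2342.
(0,0): S=118.0000. Δ = (V_up−V_dn)/(S_up−S_dn) = (78.9858−24.4824)/(152.2200−89.6800) = 0.8715. V = [p*·78.9858 + (1−p*)·24.4824]/1.11 = 54.4822. B = V − Δ·S = -48.3544.
Check: Δ(0,0)·S0 + B(0,0) = 54.4822 = V0.

(0,0): Delta=0.8715 Bond=-48.3544
(1,0): Delta=0.4474 Bond=-15.6384
(1,1): Delta=1.0000 Bond=-73.2342
V0=54.4822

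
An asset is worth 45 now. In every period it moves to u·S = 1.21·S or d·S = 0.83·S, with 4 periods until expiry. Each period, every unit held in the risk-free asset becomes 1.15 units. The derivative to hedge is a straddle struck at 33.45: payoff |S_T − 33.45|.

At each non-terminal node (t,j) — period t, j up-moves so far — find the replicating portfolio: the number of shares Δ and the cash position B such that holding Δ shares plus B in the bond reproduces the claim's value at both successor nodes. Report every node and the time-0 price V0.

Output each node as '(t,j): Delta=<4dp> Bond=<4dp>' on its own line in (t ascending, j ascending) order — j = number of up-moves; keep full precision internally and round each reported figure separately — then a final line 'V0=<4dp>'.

(0,0): Delta=0.9858 Bond=-18.4434
(1,0): Delta=0.9084 Bond=-18.3181
(1,1): Delta=0.9958 Bond=-21.7521
(2,0): Delta=0.4841 Bond=-7.9133
(2,1): Delta=0.9630 Bond=-23.5319
(2,2): Delta=1.0000 Bond=-25.2930
(3,0): Delta=-1.0000 Bond=29.0870
(3,1): Delta=0.6750 Bond=-16.2604
(3,2): Delta=1.0000 Bond=-29.0870
(3,3): Delta=1.0000 Bond=-29.0870
V0=25.9186

Under the risk-neutral measure, an up-move has probability p* = (R−d)/(u−d) = 0.8421 and values discount at R = 1.15.
At expiry t=4: V(4,0)=12.0938, V(4,1)=2.3162, V(4,2)=11.9378, V(4,3)=32.7178, V(4,4)=63.0115
Node (3,0) S=25.7304: V=(p*·2.3162+(1−p*)·12.0938)/1.15=3.3565; Δ=(2.3162−12.0938)/(31.1338−21.3562)=-1.0000; B=V−Δ·S=29.0870
Node (3,1) S=37.5106: V=(p*·11.9378+(1−p*)·2.3162)/1.15=9.0597; Δ=(11.9378−2.3162)/(45.3878−31.1338)=0.6750; B=V−Δ·S=-16.2604
Node (3,2) S=54.6841: V=(p*·32.7178+(1−p*)·11.9378)/1.15=25.5972; Δ=(32.7178−11.9378)/(66.1678−45.3878)=1.0000; B=V−Δ·S=-29.0870
Node (3,3) S=79.7202: V=(p*·63.0115+(1−p*)·32.7178)/1.15=50.6333; Δ=(63.0115−32.7178)/(96.4615−66.1678)=1.0000; B=V−Δ·S=-29.0870
Node (2,0) S=31.0005: V=(p*·9.0597+(1−p*)·3.3565)/1.15=7.0949; Δ=(9.0597−3.3565)/(37.5106−25.7304)=0.4841; B=V−Δ·S=-7.9133
Node (2,1) S=45.1935: V=(p*·25.5972+(1−p*)·9.0597)/1.15=19.9878; Δ=(25.5972−9.0597)/(54.6841−37.5106)=0.9630; B=V−Δ·S=-23.5319
Node (2,2) S=65.8845: V=(p*·50.6333+(1−p*)·25.5972)/1.15=40.5915; Δ=(50.6333−25.5972)/(79.7202−54.6841)=1.0000; B=V−Δ·S=-25.2930
Node (1,0) S=37.3500: V=(p*·19.9878+(1−p*)·7.0949)/1.15=15.6105; Δ=(19.9878−7.0949)/(45.1935−31.0005)=0.9084; B=V−Δ·S=-18.3181
Node (1,1) S=54.4500: V=(p*·40.5915+(1−p*)·19.9878)/1.15=32.4681; Δ=(40.5915−19.9878)/(65.8845−45.1935)=0.9958; B=V−Δ·S=-21.7521
Node (0,0) S=45.0000: V=(p*·32.4681+(1−p*)·15.6105)/1.15=25.9186; Δ=(32.4681−15.6105)/(54.4500−37.3500)=0.9858; B=V−Δ·S=-18.4434
Root portfolio cost Δ·45+B reproduces V0=25.9186.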